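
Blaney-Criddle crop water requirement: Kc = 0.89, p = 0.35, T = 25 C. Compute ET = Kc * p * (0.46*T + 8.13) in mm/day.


ET = Kc * p * (0.46*T + 8.13)
ET = 0.89 * 0.35 * (0.46*25 + 8.13)
ET = 0.89 * 0.35 * 19.6300

6.1147 mm/day


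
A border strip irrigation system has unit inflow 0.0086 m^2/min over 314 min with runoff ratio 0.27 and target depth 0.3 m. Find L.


L = q*t/((1+r)*Z)
L = 0.0086*314/((1+0.27)*0.3)
L = 2.7004/0.381

7.0877 m


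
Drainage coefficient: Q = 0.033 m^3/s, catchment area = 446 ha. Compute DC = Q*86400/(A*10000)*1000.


DC = Q * 86400 / (A * 10000) * 1000
DC = 0.033 * 86400 / (446 * 10000) * 1000
DC = 2851200.0000 / 4460000

0.6393 mm/day


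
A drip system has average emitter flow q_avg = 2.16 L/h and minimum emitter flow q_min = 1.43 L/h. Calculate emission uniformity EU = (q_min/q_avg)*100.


EU = (q_min/q_avg)*100 = (1.43/2.16)*100 = 66.2037%

66.2037 %


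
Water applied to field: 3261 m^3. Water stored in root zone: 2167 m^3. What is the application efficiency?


Ea = V_root / V_field * 100 = 2167 / 3261 * 100 = 66.4520%

66.4520 %


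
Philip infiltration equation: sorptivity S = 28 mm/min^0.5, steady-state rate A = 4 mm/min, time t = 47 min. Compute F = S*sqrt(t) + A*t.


F = S*sqrt(t) + A*t
F = 28*sqrt(47) + 4*47
F = 28*6.855655 + 188

379.9583 mm


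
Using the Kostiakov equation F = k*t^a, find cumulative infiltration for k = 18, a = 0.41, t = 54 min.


F = k * t^a = 18 * 54^0.41
F = 18 * 5.131938

92.3749 mm


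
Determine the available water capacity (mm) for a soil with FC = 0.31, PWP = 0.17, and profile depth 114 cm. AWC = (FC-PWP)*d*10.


AWC = (FC - PWP) * d * 10
AWC = (0.31 - 0.17) * 114 * 10
AWC = 0.1400 * 114 * 10

159.6000 mm


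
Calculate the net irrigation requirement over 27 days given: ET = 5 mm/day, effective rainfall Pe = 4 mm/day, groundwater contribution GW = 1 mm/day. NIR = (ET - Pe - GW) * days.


Daily deficit = ET - Pe - GW = 5 - 4 - 1 = 0 mm/day
NIR = 0 * 27 = 0 mm

0 mm


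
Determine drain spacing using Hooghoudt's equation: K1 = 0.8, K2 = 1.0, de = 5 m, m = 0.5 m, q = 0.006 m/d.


S^2 = 8*K2*de*m/q + 4*K1*m^2/q
S^2 = 8*1.0*5*0.5/0.006 + 4*0.8*0.5^2/0.006
S = sqrt(3466.6667)

58.8784 m


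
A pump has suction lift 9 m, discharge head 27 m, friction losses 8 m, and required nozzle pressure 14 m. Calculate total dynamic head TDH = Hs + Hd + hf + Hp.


TDH = Hs + Hd + hf + Hp = 9 + 27 + 8 + 14 = 58

58 m


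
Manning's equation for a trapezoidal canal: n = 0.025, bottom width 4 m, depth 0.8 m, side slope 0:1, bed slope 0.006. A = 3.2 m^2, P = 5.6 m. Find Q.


R = A/P = 3.2/5.6 = 0.571429
Q = (1/0.025) * 3.2 * 0.571429^(2/3) * 0.006^0.5

6.8275 m^3/s


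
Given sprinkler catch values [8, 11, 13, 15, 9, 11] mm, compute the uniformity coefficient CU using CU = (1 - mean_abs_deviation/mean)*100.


mean = 11.166667 mm
MAD = 1.888889 mm
CU = (1 - 1.888889/11.166667)*100

83.0846 %


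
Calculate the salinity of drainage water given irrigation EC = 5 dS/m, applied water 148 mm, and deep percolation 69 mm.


EC_dw = EC_iw * D_iw / D_dw
EC_dw = 5 * 148 / 69
EC_dw = 740 / 69

10.7246 dS/m


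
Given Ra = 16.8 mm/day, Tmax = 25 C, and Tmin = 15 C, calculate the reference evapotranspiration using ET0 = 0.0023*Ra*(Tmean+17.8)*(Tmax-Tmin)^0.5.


Tmean = (Tmax + Tmin)/2 = (25 + 15)/2 = 20.0
ET0 = 0.0023 * 16.8 * (20.0 + 17.8) * sqrt(25 - 15)
ET0 = 0.0023 * 16.8 * 37.8 * 3.162278

4.6188 mm/day


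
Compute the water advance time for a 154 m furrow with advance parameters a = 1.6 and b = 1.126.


t = (L/a)^(1/b)
t = (154/1.6)^(1/1.126)
t = 96.250000^(1/1.126)

57.7374 min


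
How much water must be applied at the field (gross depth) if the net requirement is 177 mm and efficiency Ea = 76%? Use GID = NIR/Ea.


Ea = 76% = 0.76
GID = NIR / Ea = 177 / 0.76 = 232.8947 mm

232.8947 mm


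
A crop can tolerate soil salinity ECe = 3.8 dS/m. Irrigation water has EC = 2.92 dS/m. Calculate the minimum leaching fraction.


LR = ECiw / (5*ECe - ECiw)
LR = 2.92 / (5*3.8 - 2.92)
LR = 2.92 / 16.0800

0.1816


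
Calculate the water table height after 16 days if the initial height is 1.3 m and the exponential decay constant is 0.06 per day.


m = m0 * exp(-k*t)
m = 1.3 * exp(-0.06 * 16)
m = 1.3 * exp(-0.9600)

0.4978 m


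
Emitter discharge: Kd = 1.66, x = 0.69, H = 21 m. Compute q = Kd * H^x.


q = Kd * H^x = 1.66 * 21^0.69 = 1.66 * 8.172056

13.5656 L/h


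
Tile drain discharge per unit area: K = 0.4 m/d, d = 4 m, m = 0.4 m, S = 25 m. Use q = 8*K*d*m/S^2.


q = 8*K*d*m/S^2
q = 8*0.4*4*0.4/25^2
q = 5.1200 / 625

0.0082 m/d


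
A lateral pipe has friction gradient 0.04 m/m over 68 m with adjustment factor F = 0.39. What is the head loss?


hf = J * L * F = 0.04 * 68 * 0.39 = 1.0608 m

1.0608 m


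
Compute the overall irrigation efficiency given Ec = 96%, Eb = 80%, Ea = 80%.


Ec = 0.96, Eb = 0.8, Ea = 0.8
E = 0.96 * 0.8 * 0.8 * 100 = 61.4400%

61.4400 %


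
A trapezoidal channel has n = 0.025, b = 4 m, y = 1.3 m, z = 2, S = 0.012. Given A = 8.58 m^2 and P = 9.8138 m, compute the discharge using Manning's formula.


R = A/P = 8.58/9.8138 = 0.874279
Q = (1/0.025) * 8.58 * 0.874279^(2/3) * 0.012^0.5

34.3746 m^3/s


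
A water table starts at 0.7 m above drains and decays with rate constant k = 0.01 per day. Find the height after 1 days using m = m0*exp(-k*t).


m = m0 * exp(-k*t)
m = 0.7 * exp(-0.01 * 1)
m = 0.7 * exp(-0.0100)

0.6930 m


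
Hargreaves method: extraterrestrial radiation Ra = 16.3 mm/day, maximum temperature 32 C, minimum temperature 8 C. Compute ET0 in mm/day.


Tmean = (Tmax + Tmin)/2 = (32 + 8)/2 = 20.0
ET0 = 0.0023 * 16.3 * (20.0 + 17.8) * sqrt(32 - 8)
ET0 = 0.0023 * 16.3 * 37.8 * 4.898979

6.9425 mm/day


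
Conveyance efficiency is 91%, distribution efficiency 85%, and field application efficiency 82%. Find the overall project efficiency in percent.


Ec = 0.91, Eb = 0.85, Ea = 0.82
E = 0.91 * 0.85 * 0.82 * 100 = 63.4270%

63.4270 %


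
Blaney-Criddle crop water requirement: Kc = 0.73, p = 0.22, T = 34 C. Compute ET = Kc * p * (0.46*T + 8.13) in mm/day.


ET = Kc * p * (0.46*T + 8.13)
ET = 0.73 * 0.22 * (0.46*34 + 8.13)
ET = 0.73 * 0.22 * 23.7700

3.8175 mm/day


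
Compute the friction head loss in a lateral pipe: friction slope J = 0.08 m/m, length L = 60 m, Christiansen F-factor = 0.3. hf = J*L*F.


hf = J * L * F = 0.08 * 60 * 0.3 = 1.4400 m

1.4400 m


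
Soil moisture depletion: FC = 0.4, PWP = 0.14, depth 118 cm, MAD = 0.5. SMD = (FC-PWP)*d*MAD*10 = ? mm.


SMD = (FC - PWP) * d * MAD * 10
SMD = (0.4 - 0.14) * 118 * 0.5 * 10
SMD = 0.2600 * 118 * 0.5 * 10

153.4000 mm


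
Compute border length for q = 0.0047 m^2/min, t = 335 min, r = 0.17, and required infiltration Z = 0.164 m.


L = q*t/((1+r)*Z)
L = 0.0047*335/((1+0.17)*0.164)
L = 1.5745/0.19188

8.2056 m


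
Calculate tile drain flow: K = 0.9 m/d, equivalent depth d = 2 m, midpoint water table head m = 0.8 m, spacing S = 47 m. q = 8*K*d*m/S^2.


q = 8*K*d*m/S^2
q = 8*0.9*2*0.8/47^2
q = 11.5200 / 2209

0.0052 m/d


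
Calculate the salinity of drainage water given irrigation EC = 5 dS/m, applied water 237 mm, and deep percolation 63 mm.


EC_dw = EC_iw * D_iw / D_dw
EC_dw = 5 * 237 / 63
EC_dw = 1185 / 63

18.8095 dS/m


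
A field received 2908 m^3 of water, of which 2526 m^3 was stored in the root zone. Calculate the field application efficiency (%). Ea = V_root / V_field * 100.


Ea = V_root / V_field * 100 = 2526 / 2908 * 100 = 86.8638%

86.8638 %


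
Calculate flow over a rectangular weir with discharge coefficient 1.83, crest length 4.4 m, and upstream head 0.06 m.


Q = C * L * H^(3/2) = 1.83 * 4.4 * 0.06^1.5 = 1.83 * 4.4 * 0.014697

0.1183 m^3/s


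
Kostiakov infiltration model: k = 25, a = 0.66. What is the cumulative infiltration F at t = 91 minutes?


F = k * t^a = 25 * 91^0.66
F = 25 * 19.632125

490.8031 mm


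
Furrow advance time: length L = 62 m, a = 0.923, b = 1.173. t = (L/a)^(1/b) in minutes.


t = (L/a)^(1/b)
t = (62/0.923)^(1/1.173)
t = 67.172264^(1/1.173)

36.1166 min


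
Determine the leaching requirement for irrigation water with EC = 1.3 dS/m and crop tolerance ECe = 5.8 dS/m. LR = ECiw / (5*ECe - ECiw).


LR = ECiw / (5*ECe - ECiw)
LR = 1.3 / (5*5.8 - 1.3)
LR = 1.3 / 27.7000

0.0469


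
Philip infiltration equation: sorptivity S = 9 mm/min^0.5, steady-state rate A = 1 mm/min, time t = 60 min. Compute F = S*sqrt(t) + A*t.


F = S*sqrt(t) + A*t
F = 9*sqrt(60) + 1*60
F = 9*7.745967 + 60

129.7137 mm


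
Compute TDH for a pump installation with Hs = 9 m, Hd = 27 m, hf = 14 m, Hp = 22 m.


TDH = Hs + Hd + hf + Hp = 9 + 27 + 14 + 22 = 72

72 m


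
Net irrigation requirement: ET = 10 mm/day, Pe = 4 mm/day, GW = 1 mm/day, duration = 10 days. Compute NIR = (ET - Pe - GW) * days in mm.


Daily deficit = ET - Pe - GW = 10 - 4 - 1 = 5 mm/day
NIR = 5 * 10 = 50 mm

50.0000 mm


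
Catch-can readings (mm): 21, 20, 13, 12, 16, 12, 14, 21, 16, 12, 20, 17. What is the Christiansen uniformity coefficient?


mean = 16.166667 mm
MAD = 3.027778 mm
CU = (1 - 3.027778/16.166667)*100

81.2715 %


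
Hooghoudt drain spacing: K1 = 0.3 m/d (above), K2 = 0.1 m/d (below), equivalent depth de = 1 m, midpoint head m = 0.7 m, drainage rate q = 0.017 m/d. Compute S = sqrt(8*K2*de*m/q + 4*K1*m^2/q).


S^2 = 8*K2*de*m/q + 4*K1*m^2/q
S^2 = 8*0.1*1*0.7/0.017 + 4*0.3*0.7^2/0.017
S = sqrt(67.5294)

8.2176 m


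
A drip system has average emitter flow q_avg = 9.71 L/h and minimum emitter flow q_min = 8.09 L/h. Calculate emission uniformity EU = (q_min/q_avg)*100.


EU = (q_min/q_avg)*100 = (8.09/9.71)*100 = 83.3162%

83.3162 %


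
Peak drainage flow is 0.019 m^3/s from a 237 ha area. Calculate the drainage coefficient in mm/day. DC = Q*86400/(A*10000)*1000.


DC = Q * 86400 / (A * 10000) * 1000
DC = 0.019 * 86400 / (237 * 10000) * 1000
DC = 1641600.0000 / 2370000

0.6927 mm/day


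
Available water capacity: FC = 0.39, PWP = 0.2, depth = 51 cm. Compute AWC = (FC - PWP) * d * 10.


AWC = (FC - PWP) * d * 10
AWC = (0.39 - 0.2) * 51 * 10
AWC = 0.1900 * 51 * 10

96.9000 mm


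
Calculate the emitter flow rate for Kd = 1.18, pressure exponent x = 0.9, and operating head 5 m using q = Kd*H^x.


q = Kd * H^x = 1.18 * 5^0.9 = 1.18 * 4.256700

5.0229 L/h


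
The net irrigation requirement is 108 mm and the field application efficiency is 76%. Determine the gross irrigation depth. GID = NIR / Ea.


Ea = 76% = 0.76
GID = NIR / Ea = 108 / 0.76 = 142.1053 mm

142.1053 mm


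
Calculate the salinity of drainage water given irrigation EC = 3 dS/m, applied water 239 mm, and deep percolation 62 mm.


EC_dw = EC_iw * D_iw / D_dw
EC_dw = 3 * 239 / 62
EC_dw = 717 / 62

11.5645 dS/m


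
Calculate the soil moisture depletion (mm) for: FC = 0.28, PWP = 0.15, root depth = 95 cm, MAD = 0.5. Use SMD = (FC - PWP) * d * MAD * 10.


SMD = (FC - PWP) * d * MAD * 10
SMD = (0.28 - 0.15) * 95 * 0.5 * 10
SMD = 0.1300 * 95 * 0.5 * 10

61.7500 mm


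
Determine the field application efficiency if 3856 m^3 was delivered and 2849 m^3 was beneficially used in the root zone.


Ea = V_root / V_field * 100 = 2849 / 3856 * 100 = 73.8849%

73.8849 %


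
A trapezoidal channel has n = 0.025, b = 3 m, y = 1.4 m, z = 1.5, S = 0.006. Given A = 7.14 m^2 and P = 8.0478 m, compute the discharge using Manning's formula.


R = A/P = 7.14/8.0478 = 0.887199
Q = (1/0.025) * 7.14 * 0.887199^(2/3) * 0.006^0.5

20.4259 m^3/s


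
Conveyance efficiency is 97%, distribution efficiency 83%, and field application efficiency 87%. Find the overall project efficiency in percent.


Ec = 0.97, Eb = 0.83, Ea = 0.87
E = 0.97 * 0.83 * 0.87 * 100 = 70.0437%

70.0437 %


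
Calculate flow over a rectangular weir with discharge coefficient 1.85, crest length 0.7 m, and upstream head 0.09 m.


Q = C * L * H^(3/2) = 1.85 * 0.7 * 0.09^1.5 = 1.85 * 0.7 * 0.027000

0.0350 m^3/s


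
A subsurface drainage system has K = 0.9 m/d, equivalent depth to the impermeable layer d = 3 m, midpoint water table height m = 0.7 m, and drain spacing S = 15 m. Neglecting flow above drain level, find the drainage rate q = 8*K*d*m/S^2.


q = 8*K*d*m/S^2
q = 8*0.9*3*0.7/15^2
q = 15.1200 / 225

0.0672 m/d


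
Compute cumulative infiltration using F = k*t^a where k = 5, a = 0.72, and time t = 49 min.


F = k * t^a = 5 * 49^0.72
F = 5 * 16.479392

82.3970 mm


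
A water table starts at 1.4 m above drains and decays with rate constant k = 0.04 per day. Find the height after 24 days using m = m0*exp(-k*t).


m = m0 * exp(-k*t)
m = 1.4 * exp(-0.04 * 24)
m = 1.4 * exp(-0.9600)

0.5361 m


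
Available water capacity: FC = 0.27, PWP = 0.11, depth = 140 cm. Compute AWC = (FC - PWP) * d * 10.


AWC = (FC - PWP) * d * 10
AWC = (0.27 - 0.11) * 140 * 10
AWC = 0.1600 * 140 * 10

224.0000 mm


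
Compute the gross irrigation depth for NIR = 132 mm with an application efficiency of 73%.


Ea = 73% = 0.73
GID = NIR / Ea = 132 / 0.73 = 180.8219 mm

180.8219 mm


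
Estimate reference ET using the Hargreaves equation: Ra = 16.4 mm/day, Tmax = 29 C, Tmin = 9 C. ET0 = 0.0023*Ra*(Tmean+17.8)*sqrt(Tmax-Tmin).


Tmean = (Tmax + Tmin)/2 = (29 + 9)/2 = 19.0
ET0 = 0.0023 * 16.4 * (19.0 + 17.8) * sqrt(29 - 9)
ET0 = 0.0023 * 16.4 * 36.8 * 4.472136

6.2078 mm/day


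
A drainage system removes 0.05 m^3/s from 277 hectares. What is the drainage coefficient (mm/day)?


DC = Q * 86400 / (A * 10000) * 1000
DC = 0.05 * 86400 / (277 * 10000) * 1000
DC = 4320000.0000 / 2770000

1.5596 mm/day


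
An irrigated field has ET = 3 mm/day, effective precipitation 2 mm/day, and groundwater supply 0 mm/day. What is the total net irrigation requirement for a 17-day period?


Daily deficit = ET - Pe - GW = 3 - 2 - 0 = 1 mm/day
NIR = 1 * 17 = 17 mm

17.0000 mm


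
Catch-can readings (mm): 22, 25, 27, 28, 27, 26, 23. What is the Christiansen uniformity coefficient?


mean = 25.428571 mm
MAD = 1.795918 mm
CU = (1 - 1.795918/25.428571)*100

92.9374 %


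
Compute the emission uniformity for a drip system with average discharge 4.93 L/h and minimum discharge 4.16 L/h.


EU = (q_min/q_avg)*100 = (4.16/4.93)*100 = 84.3813%

84.3813 %


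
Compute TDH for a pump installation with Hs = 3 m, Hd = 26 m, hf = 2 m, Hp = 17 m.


TDH = Hs + Hd + hf + Hp = 3 + 26 + 2 + 17 = 48

48 m


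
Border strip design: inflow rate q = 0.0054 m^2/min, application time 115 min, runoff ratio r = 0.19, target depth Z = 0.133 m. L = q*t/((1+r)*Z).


L = q*t/((1+r)*Z)
L = 0.0054*115/((1+0.19)*0.133)
L = 0.621/0.15827

3.9237 m


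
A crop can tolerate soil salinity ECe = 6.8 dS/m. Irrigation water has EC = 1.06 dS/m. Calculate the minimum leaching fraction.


LR = ECiw / (5*ECe - ECiw)
LR = 1.06 / (5*6.8 - 1.06)
LR = 1.06 / 32.9400

0.0322


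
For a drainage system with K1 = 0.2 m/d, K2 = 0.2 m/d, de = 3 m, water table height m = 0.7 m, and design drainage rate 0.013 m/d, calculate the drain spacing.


S^2 = 8*K2*de*m/q + 4*K1*m^2/q
S^2 = 8*0.2*3*0.7/0.013 + 4*0.2*0.7^2/0.013
S = sqrt(288.6154)

16.9887 m


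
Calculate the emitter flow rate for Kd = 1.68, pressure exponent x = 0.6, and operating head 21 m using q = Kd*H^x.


q = Kd * H^x = 1.68 * 21^0.6 = 1.68 * 6.213432

10.4386 L/h


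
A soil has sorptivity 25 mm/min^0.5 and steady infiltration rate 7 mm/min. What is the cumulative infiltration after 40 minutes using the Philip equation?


F = S*sqrt(t) + A*t
F = 25*sqrt(40) + 7*40
F = 25*6.324555 + 280

438.1139 mm


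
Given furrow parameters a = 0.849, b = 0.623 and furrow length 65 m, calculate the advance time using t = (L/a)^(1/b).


t = (L/a)^(1/b)
t = (65/0.849)^(1/0.623)
t = 76.560660^(1/0.623)

1057.0272 min


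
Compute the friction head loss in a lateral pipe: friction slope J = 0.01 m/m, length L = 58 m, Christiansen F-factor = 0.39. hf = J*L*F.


hf = J * L * F = 0.01 * 58 * 0.39 = 0.2262 m

0.2262 m


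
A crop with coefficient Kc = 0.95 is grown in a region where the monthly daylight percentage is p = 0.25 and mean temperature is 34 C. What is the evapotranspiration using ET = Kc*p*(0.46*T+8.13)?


ET = Kc * p * (0.46*T + 8.13)
ET = 0.95 * 0.25 * (0.46*34 + 8.13)
ET = 0.95 * 0.25 * 23.7700

5.6454 mm/day


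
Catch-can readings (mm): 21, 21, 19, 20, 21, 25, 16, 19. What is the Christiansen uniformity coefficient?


mean = 20.250000 mm
MAD = 1.750000 mm
CU = (1 - 1.750000/20.250000)*100

91.3580 %


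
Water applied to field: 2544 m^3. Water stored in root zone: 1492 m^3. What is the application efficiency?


Ea = V_root / V_field * 100 = 1492 / 2544 * 100 = 58.6478%

58.6478 %


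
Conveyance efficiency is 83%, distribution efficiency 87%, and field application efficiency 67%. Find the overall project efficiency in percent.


Ec = 0.83, Eb = 0.87, Ea = 0.67
E = 0.83 * 0.87 * 0.67 * 100 = 48.3807%

48.3807 %


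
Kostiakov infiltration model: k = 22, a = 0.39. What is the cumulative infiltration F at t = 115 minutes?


F = k * t^a = 22 * 115^0.39
F = 22 * 6.363150

139.9893 mm


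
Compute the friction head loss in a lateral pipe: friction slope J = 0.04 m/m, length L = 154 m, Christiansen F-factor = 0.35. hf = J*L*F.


hf = J * L * F = 0.04 * 154 * 0.35 = 2.1560 m

2.1560 m


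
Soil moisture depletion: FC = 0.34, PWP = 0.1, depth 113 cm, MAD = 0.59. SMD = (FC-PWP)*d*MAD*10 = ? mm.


SMD = (FC - PWP) * d * MAD * 10
SMD = (0.34 - 0.1) * 113 * 0.59 * 10
SMD = 0.2400 * 113 * 0.59 * 10

160.0080 mm


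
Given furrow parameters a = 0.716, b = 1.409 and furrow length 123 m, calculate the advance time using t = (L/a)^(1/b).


t = (L/a)^(1/b)
t = (123/0.716)^(1/1.409)
t = 171.787709^(1/1.409)

38.5679 min


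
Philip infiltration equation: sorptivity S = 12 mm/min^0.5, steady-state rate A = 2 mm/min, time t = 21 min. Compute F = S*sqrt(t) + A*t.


F = S*sqrt(t) + A*t
F = 12*sqrt(21) + 2*21
F = 12*4.582576 + 42

96.9909 mm


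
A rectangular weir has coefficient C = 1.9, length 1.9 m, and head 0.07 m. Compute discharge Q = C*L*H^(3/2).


Q = C * L * H^(3/2) = 1.9 * 1.9 * 0.07^1.5 = 1.9 * 1.9 * 0.018520

0.0669 m^3/s


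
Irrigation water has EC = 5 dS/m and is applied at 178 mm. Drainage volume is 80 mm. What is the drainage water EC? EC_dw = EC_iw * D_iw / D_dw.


EC_dw = EC_iw * D_iw / D_dw
EC_dw = 5 * 178 / 80
EC_dw = 890 / 80

11.1250 dS/m


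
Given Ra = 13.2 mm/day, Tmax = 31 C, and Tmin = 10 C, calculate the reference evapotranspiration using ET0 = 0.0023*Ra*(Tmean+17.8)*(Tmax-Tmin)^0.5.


Tmean = (Tmax + Tmin)/2 = (31 + 10)/2 = 20.5
ET0 = 0.0023 * 13.2 * (20.5 + 17.8) * sqrt(31 - 10)
ET0 = 0.0023 * 13.2 * 38.3 * 4.582576

5.3286 mm/day


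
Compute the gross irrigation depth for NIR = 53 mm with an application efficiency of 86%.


Ea = 86% = 0.86
GID = NIR / Ea = 53 / 0.86 = 61.6279 mm

61.6279 mm


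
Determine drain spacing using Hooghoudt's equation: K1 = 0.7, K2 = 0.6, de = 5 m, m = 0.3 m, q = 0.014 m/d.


S^2 = 8*K2*de*m/q + 4*K1*m^2/q
S^2 = 8*0.6*5*0.3/0.014 + 4*0.7*0.3^2/0.014
S = sqrt(532.2857)

23.0713 m


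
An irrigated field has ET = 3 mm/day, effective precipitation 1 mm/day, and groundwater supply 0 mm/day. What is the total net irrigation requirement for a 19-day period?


Daily deficit = ET - Pe - GW = 3 - 1 - 0 = 2 mm/day
NIR = 2 * 19 = 38 mm

38.0000 mm


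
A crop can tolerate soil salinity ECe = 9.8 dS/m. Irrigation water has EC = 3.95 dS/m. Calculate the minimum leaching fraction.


LR = ECiw / (5*ECe - ECiw)
LR = 3.95 / (5*9.8 - 3.95)
LR = 3.95 / 45.0500

0.0877


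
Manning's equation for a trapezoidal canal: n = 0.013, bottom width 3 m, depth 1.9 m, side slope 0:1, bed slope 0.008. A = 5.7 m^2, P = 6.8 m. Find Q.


R = A/P = 5.7/6.8 = 0.838235
Q = (1/0.013) * 5.7 * 0.838235^(2/3) * 0.008^0.5

34.8648 m^3/s


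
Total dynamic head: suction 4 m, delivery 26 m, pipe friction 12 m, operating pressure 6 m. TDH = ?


TDH = Hs + Hd + hf + Hp = 4 + 26 + 12 + 6 = 48

48 m


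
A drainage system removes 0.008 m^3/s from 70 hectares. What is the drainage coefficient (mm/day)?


DC = Q * 86400 / (A * 10000) * 1000
DC = 0.008 * 86400 / (70 * 10000) * 1000
DC = 691200.0000 / 700000

0.9874 mm/day


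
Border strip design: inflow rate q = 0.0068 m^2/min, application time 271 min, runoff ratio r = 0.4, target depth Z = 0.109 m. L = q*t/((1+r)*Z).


L = q*t/((1+r)*Z)
L = 0.0068*271/((1+0.4)*0.109)
L = 1.8428/0.1526

12.0760 m


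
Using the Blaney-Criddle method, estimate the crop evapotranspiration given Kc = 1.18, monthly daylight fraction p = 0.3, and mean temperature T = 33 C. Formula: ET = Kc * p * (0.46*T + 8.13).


ET = Kc * p * (0.46*T + 8.13)
ET = 1.18 * 0.3 * (0.46*33 + 8.13)
ET = 1.18 * 0.3 * 23.3100

8.2517 mm/day


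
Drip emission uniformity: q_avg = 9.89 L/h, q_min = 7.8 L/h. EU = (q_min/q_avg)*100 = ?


EU = (q_min/q_avg)*100 = (7.8/9.89)*100 = 78.8675%

78.8675 %


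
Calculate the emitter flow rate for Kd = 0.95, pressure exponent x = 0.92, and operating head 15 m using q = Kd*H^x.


q = Kd * H^x = 0.95 * 15^0.92 = 0.95 * 12.078248

11.4743 L/h


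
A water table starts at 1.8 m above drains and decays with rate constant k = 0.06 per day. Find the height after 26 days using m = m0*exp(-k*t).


m = m0 * exp(-k*t)
m = 1.8 * exp(-0.06 * 26)
m = 1.8 * exp(-1.5600)

0.3782 m


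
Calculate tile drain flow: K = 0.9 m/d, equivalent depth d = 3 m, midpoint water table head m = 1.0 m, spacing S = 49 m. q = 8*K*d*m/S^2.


q = 8*K*d*m/S^2
q = 8*0.9*3*1.0/49^2
q = 21.6000 / 2401

0.0090 m/d


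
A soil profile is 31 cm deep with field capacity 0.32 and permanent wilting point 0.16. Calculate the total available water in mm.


AWC = (FC - PWP) * d * 10
AWC = (0.32 - 0.16) * 31 * 10
AWC = 0.1600 * 31 * 10

49.6000 mm


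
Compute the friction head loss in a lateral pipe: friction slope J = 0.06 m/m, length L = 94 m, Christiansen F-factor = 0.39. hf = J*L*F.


hf = J * L * F = 0.06 * 94 * 0.39 = 2.1996 m

2.1996 m


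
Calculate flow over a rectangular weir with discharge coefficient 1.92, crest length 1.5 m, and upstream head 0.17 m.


Q = C * L * H^(3/2) = 1.92 * 1.5 * 0.17^1.5 = 1.92 * 1.5 * 0.070093

0.2019 m^3/s


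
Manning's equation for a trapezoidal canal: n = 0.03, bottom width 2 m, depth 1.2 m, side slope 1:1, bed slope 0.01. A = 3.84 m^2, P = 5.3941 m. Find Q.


R = A/P = 3.84/5.3941 = 0.711889
Q = (1/0.03) * 3.84 * 0.711889^(2/3) * 0.01^0.5

10.2051 m^3/s


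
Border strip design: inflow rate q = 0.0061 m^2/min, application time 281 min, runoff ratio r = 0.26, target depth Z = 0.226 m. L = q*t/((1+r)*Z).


L = q*t/((1+r)*Z)
L = 0.0061*281/((1+0.26)*0.226)
L = 1.7141/0.28476

6.0195 m


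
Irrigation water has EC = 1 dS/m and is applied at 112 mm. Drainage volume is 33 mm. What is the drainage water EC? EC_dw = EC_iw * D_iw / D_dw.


EC_dw = EC_iw * D_iw / D_dw
EC_dw = 1 * 112 / 33
EC_dw = 112 / 33

3.3939 dS/m


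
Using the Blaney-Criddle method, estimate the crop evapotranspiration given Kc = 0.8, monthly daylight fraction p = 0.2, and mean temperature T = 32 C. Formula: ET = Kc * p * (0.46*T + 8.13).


ET = Kc * p * (0.46*T + 8.13)
ET = 0.8 * 0.2 * (0.46*32 + 8.13)
ET = 0.8 * 0.2 * 22.8500

3.6560 mm/day


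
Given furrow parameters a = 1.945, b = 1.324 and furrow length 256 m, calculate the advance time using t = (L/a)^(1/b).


t = (L/a)^(1/b)
t = (256/1.945)^(1/1.324)
t = 131.619537^(1/1.324)

39.8745 min


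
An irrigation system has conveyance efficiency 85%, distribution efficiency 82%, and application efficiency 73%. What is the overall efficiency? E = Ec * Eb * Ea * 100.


Ec = 0.85, Eb = 0.82, Ea = 0.73
E = 0.85 * 0.82 * 0.73 * 100 = 50.8810%

50.8810 %


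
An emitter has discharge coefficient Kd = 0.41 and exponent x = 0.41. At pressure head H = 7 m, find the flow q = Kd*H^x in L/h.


q = Kd * H^x = 0.41 * 7^0.41 = 0.41 * 2.220702

0.9105 L/h


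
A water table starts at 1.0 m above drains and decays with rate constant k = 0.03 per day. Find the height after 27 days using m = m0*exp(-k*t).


m = m0 * exp(-k*t)
m = 1.0 * exp(-0.03 * 27)
m = 1.0 * exp(-0.8100)

0.4449 m


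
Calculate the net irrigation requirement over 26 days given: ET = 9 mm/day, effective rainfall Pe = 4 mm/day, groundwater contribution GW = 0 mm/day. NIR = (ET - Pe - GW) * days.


Daily deficit = ET - Pe - GW = 9 - 4 - 0 = 5 mm/day
NIR = 5 * 26 = 130 mm

130.0000 mm


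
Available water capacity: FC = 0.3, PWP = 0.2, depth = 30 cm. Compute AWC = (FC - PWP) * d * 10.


AWC = (FC - PWP) * d * 10
AWC = (0.3 - 0.2) * 30 * 10
AWC = 0.1000 * 30 * 10

30.0000 mm


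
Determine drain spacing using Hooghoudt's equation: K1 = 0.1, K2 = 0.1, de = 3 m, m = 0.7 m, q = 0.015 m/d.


S^2 = 8*K2*de*m/q + 4*K1*m^2/q
S^2 = 8*0.1*3*0.7/0.015 + 4*0.1*0.7^2/0.015
S = sqrt(125.0667)

11.1833 m


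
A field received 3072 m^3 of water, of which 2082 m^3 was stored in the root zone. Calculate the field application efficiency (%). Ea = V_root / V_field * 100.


Ea = V_root / V_field * 100 = 2082 / 3072 * 100 = 67.7734%

67.7734 %


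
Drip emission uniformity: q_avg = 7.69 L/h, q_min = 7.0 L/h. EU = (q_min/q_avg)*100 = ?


EU = (q_min/q_avg)*100 = (7.0/7.69)*100 = 91.0273%

91.0273 %


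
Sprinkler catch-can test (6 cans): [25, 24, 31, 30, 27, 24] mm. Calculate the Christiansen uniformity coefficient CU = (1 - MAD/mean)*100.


mean = 26.833333 mm
MAD = 2.500000 mm
CU = (1 - 2.500000/26.833333)*100

90.6832 %


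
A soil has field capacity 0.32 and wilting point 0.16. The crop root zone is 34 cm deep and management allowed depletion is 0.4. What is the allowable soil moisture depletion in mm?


SMD = (FC - PWP) * d * MAD * 10
SMD = (0.32 - 0.16) * 34 * 0.4 * 10
SMD = 0.1600 * 34 * 0.4 * 10

21.7600 mm


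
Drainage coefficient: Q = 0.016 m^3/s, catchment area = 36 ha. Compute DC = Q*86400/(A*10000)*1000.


DC = Q * 86400 / (A * 10000) * 1000
DC = 0.016 * 86400 / (36 * 10000) * 1000
DC = 1382400.0000 / 360000

3.8400 mm/day


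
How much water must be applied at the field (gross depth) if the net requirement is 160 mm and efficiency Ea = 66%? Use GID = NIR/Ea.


Ea = 66% = 0.66
GID = NIR / Ea = 160 / 0.66 = 242.4242 mm

242.4242 mm


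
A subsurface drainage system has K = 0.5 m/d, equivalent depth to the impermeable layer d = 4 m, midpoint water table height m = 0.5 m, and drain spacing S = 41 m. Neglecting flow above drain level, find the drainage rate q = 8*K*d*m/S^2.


q = 8*K*d*m/S^2
q = 8*0.5*4*0.5/41^2
q = 8.0000 / 1681

0.0048 m/d


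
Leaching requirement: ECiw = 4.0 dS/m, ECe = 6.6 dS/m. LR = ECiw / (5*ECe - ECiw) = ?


LR = ECiw / (5*ECe - ECiw)
LR = 4.0 / (5*6.6 - 4.0)
LR = 4.0 / 29.0000

0.1379


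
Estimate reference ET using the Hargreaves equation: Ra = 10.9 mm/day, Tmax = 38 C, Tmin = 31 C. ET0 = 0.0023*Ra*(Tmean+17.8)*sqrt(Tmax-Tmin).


Tmean = (Tmax + Tmin)/2 = (38 + 31)/2 = 34.5
ET0 = 0.0023 * 10.9 * (34.5 + 17.8) * sqrt(38 - 31)
ET0 = 0.0023 * 10.9 * 52.3 * 2.645751

3.4690 mm/day


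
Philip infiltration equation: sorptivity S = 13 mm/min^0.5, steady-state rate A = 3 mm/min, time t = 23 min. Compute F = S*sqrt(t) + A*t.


F = S*sqrt(t) + A*t
F = 13*sqrt(23) + 3*23
F = 13*4.795832 + 69

131.3458 mm


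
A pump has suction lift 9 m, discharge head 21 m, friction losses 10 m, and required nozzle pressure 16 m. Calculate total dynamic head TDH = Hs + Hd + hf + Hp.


TDH = Hs + Hd + hf + Hp = 9 + 21 + 10 + 16 = 56

56 m


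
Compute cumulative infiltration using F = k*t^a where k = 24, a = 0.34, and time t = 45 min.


F = k * t^a = 24 * 45^0.34
F = 24 * 3.648314

87.5595 mm


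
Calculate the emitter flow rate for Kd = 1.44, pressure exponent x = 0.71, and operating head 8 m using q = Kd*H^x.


q = Kd * H^x = 1.44 * 8^0.71 = 1.44 * 4.377175

6.3031 L/h


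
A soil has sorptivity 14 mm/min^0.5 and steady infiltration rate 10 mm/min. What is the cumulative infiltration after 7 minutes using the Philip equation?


F = S*sqrt(t) + A*t
F = 14*sqrt(7) + 10*7
F = 14*2.645751 + 70

107.0405 mm


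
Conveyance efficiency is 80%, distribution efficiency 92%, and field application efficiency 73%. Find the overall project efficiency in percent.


Ec = 0.8, Eb = 0.92, Ea = 0.73
E = 0.8 * 0.92 * 0.73 * 100 = 53.7280%

53.7280 %


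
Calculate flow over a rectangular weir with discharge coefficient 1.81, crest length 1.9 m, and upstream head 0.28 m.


Q = C * L * H^(3/2) = 1.81 * 1.9 * 0.28^1.5 = 1.81 * 1.9 * 0.148162

0.5095 m^3/s


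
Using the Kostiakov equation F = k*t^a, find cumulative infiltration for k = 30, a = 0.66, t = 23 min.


F = k * t^a = 30 * 23^0.66
F = 30 * 7.920277

237.6083 mm


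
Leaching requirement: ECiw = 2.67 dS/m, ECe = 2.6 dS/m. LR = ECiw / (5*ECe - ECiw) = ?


LR = ECiw / (5*ECe - ECiw)
LR = 2.67 / (5*2.6 - 2.67)
LR = 2.67 / 10.3300

0.2585


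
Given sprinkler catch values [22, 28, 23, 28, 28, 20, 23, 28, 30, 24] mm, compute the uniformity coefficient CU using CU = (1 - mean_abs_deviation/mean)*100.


mean = 25.400000 mm
MAD = 3.000000 mm
CU = (1 - 3.000000/25.400000)*100

88.1890 %


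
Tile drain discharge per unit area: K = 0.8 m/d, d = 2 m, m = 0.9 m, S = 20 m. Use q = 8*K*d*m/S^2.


q = 8*K*d*m/S^2
q = 8*0.8*2*0.9/20^2
q = 11.5200 / 400

0.0288 m/d


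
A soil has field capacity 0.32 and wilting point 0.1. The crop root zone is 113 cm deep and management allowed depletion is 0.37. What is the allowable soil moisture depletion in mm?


SMD = (FC - PWP) * d * MAD * 10
SMD = (0.32 - 0.1) * 113 * 0.37 * 10
SMD = 0.2200 * 113 * 0.37 * 10

91.9820 mm


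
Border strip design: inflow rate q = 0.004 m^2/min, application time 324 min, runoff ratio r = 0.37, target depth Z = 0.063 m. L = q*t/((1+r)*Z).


L = q*t/((1+r)*Z)
L = 0.004*324/((1+0.37)*0.063)
L = 1.296/0.08631

15.0156 m


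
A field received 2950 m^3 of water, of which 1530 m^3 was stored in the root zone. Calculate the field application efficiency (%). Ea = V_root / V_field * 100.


Ea = V_root / V_field * 100 = 1530 / 2950 * 100 = 51.8644%

51.8644 %


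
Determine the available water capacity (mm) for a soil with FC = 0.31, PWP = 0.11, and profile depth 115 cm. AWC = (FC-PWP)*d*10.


AWC = (FC - PWP) * d * 10
AWC = (0.31 - 0.11) * 115 * 10
AWC = 0.2000 * 115 * 10

230.0000 mm


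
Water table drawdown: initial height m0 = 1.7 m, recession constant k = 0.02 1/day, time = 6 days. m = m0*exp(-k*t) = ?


m = m0 * exp(-k*t)
m = 1.7 * exp(-0.02 * 6)
m = 1.7 * exp(-0.1200)

1.5078 m


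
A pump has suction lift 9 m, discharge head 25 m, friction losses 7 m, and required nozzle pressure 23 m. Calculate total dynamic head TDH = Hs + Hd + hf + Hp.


TDH = Hs + Hd + hf + Hp = 9 + 25 + 7 + 23 = 64

64 m


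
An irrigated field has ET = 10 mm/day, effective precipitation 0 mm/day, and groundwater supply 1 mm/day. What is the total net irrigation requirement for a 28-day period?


Daily deficit = ET - Pe - GW = 10 - 0 - 1 = 9 mm/day
NIR = 9 * 28 = 252 mm

252.0000 mm


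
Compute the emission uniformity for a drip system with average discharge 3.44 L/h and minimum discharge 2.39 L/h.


EU = (q_min/q_avg)*100 = (2.39/3.44)*100 = 69.4767%

69.4767 %


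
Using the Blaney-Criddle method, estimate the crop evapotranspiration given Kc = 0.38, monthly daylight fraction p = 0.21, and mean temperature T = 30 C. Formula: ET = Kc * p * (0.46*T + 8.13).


ET = Kc * p * (0.46*T + 8.13)
ET = 0.38 * 0.21 * (0.46*30 + 8.13)
ET = 0.38 * 0.21 * 21.9300

1.7500 mm/day


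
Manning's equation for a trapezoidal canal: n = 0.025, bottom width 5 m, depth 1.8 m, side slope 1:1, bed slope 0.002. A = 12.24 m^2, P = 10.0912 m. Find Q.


R = A/P = 12.24/10.0912 = 1.212938
Q = (1/0.025) * 12.24 * 1.212938^(2/3) * 0.002^0.5

24.9028 m^3/s


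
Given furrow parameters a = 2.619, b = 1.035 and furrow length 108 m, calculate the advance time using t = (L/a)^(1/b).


t = (L/a)^(1/b)
t = (108/2.619)^(1/1.035)
t = 41.237113^(1/1.035)

36.3634 min


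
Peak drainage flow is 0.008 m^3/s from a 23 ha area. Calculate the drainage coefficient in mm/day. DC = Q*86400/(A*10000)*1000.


DC = Q * 86400 / (A * 10000) * 1000
DC = 0.008 * 86400 / (23 * 10000) * 1000
DC = 691200.0000 / 230000

3.0052 mm/day


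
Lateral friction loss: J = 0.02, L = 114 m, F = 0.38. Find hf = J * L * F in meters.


hf = J * L * F = 0.02 * 114 * 0.38 = 0.8664 m

0.8664 m


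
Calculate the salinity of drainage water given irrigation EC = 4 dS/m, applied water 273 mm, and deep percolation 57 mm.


EC_dw = EC_iw * D_iw / D_dw
EC_dw = 4 * 273 / 57
EC_dw = 1092 / 57

19.1579 dS/m


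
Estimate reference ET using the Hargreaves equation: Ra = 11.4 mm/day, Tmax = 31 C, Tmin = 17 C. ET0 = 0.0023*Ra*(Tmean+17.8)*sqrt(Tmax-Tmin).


Tmean = (Tmax + Tmin)/2 = (31 + 17)/2 = 24.0
ET0 = 0.0023 * 11.4 * (24.0 + 17.8) * sqrt(31 - 17)
ET0 = 0.0023 * 11.4 * 41.8 * 3.741657

4.1008 mm/day


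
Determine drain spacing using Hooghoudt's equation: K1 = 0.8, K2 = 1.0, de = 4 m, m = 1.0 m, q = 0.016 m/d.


S^2 = 8*K2*de*m/q + 4*K1*m^2/q
S^2 = 8*1.0*4*1.0/0.016 + 4*0.8*1.0^2/0.016
S = sqrt(2200.0000)

46.9042 m


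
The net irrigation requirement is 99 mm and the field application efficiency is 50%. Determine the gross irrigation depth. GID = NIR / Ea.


Ea = 50% = 0.5
GID = NIR / Ea = 99 / 0.5 = 198.0000 mm

198.0000 mm


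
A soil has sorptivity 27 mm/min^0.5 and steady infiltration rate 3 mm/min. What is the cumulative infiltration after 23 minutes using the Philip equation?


F = S*sqrt(t) + A*t
F = 27*sqrt(23) + 3*23
F = 27*4.795832 + 69

198.4875 mm


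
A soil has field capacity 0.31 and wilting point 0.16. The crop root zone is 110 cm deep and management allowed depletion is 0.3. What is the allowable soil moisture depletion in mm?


SMD = (FC - PWP) * d * MAD * 10
SMD = (0.31 - 0.16) * 110 * 0.3 * 10
SMD = 0.1500 * 110 * 0.3 * 10

49.5000 mm


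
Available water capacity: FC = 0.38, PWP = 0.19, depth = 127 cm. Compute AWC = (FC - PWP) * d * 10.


AWC = (FC - PWP) * d * 10
AWC = (0.38 - 0.19) * 127 * 10
AWC = 0.1900 * 127 * 10

241.3000 mm


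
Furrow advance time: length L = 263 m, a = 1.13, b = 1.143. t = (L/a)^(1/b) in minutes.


t = (L/a)^(1/b)
t = (263/1.13)^(1/1.143)
t = 232.743363^(1/1.143)

117.6952 min


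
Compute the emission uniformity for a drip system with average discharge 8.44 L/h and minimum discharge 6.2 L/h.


EU = (q_min/q_avg)*100 = (6.2/8.44)*100 = 73.4597%

73.4597 %


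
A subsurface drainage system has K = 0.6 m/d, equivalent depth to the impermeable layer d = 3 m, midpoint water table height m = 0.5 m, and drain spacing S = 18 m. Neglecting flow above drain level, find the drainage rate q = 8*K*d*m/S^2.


q = 8*K*d*m/S^2
q = 8*0.6*3*0.5/18^2
q = 7.2000 / 324

0.0222 m/d


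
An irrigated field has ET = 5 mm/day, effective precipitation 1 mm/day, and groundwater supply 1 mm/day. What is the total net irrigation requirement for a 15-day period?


Daily deficit = ET - Pe - GW = 5 - 1 - 1 = 3 mm/day
NIR = 3 * 15 = 45 mm

45.0000 mm


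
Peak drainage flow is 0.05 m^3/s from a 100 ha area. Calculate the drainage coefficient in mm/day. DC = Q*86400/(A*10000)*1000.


DC = Q * 86400 / (A * 10000) * 1000
DC = 0.05 * 86400 / (100 * 10000) * 1000
DC = 4320000.0000 / 1000000

4.3200 mm/day


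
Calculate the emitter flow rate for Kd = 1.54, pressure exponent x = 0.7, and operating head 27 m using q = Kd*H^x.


q = Kd * H^x = 1.54 * 27^0.7 = 1.54 * 10.045109

15.4695 L/h


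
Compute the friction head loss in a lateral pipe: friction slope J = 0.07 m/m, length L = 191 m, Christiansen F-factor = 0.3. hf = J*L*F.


hf = J * L * F = 0.07 * 191 * 0.3 = 4.0110 m

4.0110 m


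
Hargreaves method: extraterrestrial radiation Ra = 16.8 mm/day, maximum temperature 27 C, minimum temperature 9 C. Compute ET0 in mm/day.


Tmean = (Tmax + Tmin)/2 = (27 + 9)/2 = 18.0
ET0 = 0.0023 * 16.8 * (18.0 + 17.8) * sqrt(27 - 9)
ET0 = 0.0023 * 16.8 * 35.8 * 4.242641

5.8689 mm/day


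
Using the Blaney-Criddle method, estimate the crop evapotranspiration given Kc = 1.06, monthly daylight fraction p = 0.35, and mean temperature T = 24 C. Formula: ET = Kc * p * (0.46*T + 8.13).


ET = Kc * p * (0.46*T + 8.13)
ET = 1.06 * 0.35 * (0.46*24 + 8.13)
ET = 1.06 * 0.35 * 19.1700

7.1121 mm/day


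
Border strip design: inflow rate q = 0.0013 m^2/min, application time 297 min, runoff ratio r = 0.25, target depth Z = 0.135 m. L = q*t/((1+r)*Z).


L = q*t/((1+r)*Z)
L = 0.0013*297/((1+0.25)*0.135)
L = 0.3861/0.16875

2.2880 m


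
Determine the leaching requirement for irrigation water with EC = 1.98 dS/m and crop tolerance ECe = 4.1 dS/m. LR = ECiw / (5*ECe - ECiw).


LR = ECiw / (5*ECe - ECiw)
LR = 1.98 / (5*4.1 - 1.98)
LR = 1.98 / 18.5200

0.1069


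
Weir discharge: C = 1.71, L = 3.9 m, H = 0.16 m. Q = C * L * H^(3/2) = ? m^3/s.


Q = C * L * H^(3/2) = 1.71 * 3.9 * 0.16^1.5 = 1.71 * 3.9 * 0.064000

0.4268 m^3/s


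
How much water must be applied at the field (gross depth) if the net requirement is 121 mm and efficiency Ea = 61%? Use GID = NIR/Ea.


Ea = 61% = 0.61
GID = NIR / Ea = 121 / 0.61 = 198.3607 mm

198.3607 mm


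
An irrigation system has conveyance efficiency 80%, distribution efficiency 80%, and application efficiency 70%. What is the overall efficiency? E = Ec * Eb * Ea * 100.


Ec = 0.8, Eb = 0.8, Ea = 0.7
E = 0.8 * 0.8 * 0.7 * 100 = 44.8000%

44.8000 %


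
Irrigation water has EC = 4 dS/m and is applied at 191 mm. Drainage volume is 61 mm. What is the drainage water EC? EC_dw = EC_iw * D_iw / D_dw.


EC_dw = EC_iw * D_iw / D_dw
EC_dw = 4 * 191 / 61
EC_dw = 764 / 61

12.5246 dS/m


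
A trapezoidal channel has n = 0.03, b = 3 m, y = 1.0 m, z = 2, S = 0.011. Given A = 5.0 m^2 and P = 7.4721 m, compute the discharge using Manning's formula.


R = A/P = 5.0/7.4721 = 0.669156
Q = (1/0.03) * 5.0 * 0.669156^(2/3) * 0.011^0.5

13.3730 m^3/s


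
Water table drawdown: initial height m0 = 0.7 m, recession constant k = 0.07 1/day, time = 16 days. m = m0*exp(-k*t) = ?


m = m0 * exp(-k*t)
m = 0.7 * exp(-0.07 * 16)
m = 0.7 * exp(-1.1200)

0.2284 m


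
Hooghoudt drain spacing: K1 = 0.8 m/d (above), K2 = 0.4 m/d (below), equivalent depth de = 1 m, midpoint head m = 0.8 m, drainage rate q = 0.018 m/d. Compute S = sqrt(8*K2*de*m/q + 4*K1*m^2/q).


S^2 = 8*K2*de*m/q + 4*K1*m^2/q
S^2 = 8*0.4*1*0.8/0.018 + 4*0.8*0.8^2/0.018
S = sqrt(256.0000)

16.0000 m


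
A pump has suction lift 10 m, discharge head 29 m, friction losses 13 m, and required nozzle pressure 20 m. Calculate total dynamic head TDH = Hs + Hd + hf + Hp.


TDH = Hs + Hd + hf + Hp = 10 + 29 + 13 + 20 = 72

72 m


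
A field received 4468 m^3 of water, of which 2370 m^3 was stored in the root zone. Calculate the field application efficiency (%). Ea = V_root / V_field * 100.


Ea = V_root / V_field * 100 = 2370 / 4468 * 100 = 53.0439%

53.0439 %


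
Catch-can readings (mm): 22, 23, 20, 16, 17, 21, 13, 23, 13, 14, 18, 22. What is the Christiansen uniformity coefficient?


mean = 18.500000 mm
MAD = 3.333333 mm
CU = (1 - 3.333333/18.500000)*100

81.9820 %


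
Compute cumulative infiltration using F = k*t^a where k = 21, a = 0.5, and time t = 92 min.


F = k * t^a = 21 * 92^0.5
F = 21 * 9.591663

201.4249 mm


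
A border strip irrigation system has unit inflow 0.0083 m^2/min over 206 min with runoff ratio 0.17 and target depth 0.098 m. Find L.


L = q*t/((1+r)*Z)
L = 0.0083*206/((1+0.17)*0.098)
L = 1.7098/0.11466

14.9119 m
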